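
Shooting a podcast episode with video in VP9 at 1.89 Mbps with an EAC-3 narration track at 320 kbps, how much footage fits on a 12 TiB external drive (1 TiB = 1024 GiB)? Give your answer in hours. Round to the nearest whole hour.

Audio: 320 kbps = 0.320 Mbps.
Total bitrate: 1.89 + 0.320 = 2.210 Mbps.
Capacity: 12 TiB = 105,553,116 Mb.
Recording time: 105,553,116 / 2.210 = 47,761,591 s ≈ 13,267 hours.

13267 hours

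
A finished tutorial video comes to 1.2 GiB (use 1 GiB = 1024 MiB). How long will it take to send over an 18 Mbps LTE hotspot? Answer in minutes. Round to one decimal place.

File: 1.2 GiB = 10307.9 Mb.
At 18 Mbps: 10307.9 / 18 = 572.7 s ≈ 9.54 minutes.

9.5 minutes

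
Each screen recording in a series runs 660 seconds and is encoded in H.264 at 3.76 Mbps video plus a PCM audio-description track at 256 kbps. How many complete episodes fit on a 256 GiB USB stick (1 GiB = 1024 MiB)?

829

Audio: 256 kbps = 0.256 Mbps.
Total bitrate: 4.016 Mbps.
Per item: 4.016 Mbps × 660 s = 2,651 Mb = 331.3 MB.
Capacity: 256 GiB = 2,199,023 Mb; 829.64 items → 829 complete.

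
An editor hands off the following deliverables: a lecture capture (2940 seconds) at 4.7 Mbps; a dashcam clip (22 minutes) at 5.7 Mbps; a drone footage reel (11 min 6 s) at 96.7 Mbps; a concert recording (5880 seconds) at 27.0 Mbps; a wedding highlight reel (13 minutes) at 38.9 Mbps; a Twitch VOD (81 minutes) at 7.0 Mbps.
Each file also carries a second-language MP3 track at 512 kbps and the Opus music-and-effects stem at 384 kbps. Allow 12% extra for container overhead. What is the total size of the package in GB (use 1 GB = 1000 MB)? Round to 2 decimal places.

Audio total: 512 + 384 = 896 kbps = 0.896 Mbps.
lecture capture: 5.596 Mbps × 2940 s × 1.12 = 18426.5 Mb
dashcam clip: 6.596 Mbps × 1320 s × 1.12 = 9751.5 Mb
drone footage reel: 97.596 Mbps × 666 s × 1.12 = 72798.8 Mb
concert recording: 27.896 Mbps × 5880 s × 1.12 = 183711.9 Mb
wedding highlight reel: 39.796 Mbps × 780 s × 1.12 = 34765.8 Mb
Twitch VOD: 7.896 Mbps × 4860 s × 1.12 = 42979.5 Mb
Total: 362434.0 Mb = 45304.3 MB.
= 45.30 GB.

45.30 GB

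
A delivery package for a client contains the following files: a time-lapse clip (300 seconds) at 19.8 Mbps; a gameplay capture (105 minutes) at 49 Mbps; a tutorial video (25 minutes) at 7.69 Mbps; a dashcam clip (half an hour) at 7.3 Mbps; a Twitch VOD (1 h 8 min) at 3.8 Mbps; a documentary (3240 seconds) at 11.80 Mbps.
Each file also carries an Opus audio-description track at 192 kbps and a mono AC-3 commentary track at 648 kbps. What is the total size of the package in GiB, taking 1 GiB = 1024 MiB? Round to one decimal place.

Audio total: 192 + 648 = 840 kbps = 0.840 Mbps.
time-lapse clip: 20.640 Mbps × 300 s = 6192.0 Mb
gameplay capture: 49.840 Mbps × 6300 s = 313992.0 Mb
tutorial video: 8.530 Mbps × 1500 s = 12795.0 Mb
dashcam clip: 8.140 Mbps × 1800 s = 14652.0 Mb
Twitch VOD: 4.640 Mbps × 4080 s = 18931.2 Mb
documentary: 12.640 Mbps × 3240 s = 40953.6 Mb
Total: 407515.8 Mb = 50939.5 MB.
= 47.44 GiB.

47.4 GiB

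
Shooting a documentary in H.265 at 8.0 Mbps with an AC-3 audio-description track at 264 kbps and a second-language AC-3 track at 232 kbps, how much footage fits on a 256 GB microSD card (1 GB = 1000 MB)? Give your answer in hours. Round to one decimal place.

Audio total: 264 + 232 = 496 kbps = 0.496 Mbps.
Total bitrate: 8.0 + 0.496 = 8.496 Mbps.
Capacity: 256 GB = 2,048,000 Mb.
Recording time: 2,048,000 / 8.496 = 241,055 s ≈ 67.0 hours.

67.0 hours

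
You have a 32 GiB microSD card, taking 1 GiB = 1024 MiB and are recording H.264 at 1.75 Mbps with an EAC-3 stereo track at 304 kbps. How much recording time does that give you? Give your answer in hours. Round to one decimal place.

Audio: 304 kbps = 0.304 Mbps.
Total bitrate: 1.75 + 0.304 = 2.054 Mbps.
Capacity: 32 GiB = 274,878 Mb.
Recording time: 274,878 / 2.054 = 133,826 s ≈ 37.2 hours.

37.2 hours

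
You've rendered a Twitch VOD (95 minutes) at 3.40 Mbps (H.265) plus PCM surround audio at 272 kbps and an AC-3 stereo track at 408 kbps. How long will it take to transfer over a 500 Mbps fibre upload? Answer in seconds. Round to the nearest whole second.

95 min = 5700 s
Audio total: 272 + 408 = 680 kbps = 0.680 Mbps.
Total bitrate: 4.080 Mbps.
File: 4.080 Mbps × 5700 s = 23256.0 Mb.
At 500 Mbps: 23256.0 / 500 = 46.5 s ≈ 46.5 seconds.

47 seconds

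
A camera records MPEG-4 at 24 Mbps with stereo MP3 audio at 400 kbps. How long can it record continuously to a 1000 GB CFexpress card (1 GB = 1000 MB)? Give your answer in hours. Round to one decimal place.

91.1 hours

Audio: 400 kbps = 0.400 Mbps.
Total bitrate: 24 + 0.400 = 24.400 Mbps.
Capacity: 1000 GB = 8,000,000 Mb.
Recording time: 8,000,000 / 24.400 = 327,869 s ≈ 91.1 hours.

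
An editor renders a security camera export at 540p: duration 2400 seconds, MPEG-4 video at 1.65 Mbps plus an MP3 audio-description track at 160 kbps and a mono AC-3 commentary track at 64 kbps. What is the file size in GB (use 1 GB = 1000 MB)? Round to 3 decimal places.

Audio total: 160 + 64 = 224 kbps = 0.224 Mbps.
Total bitrate: 1.65 + 0.224 = 1.874 Mbps.
Stream data: 1.874 Mbps × 2400 s = 4497.6 Mb.
4,498 Mb ÷ 8 = 562.2 MB → 0.5622 GB.

0.562 GB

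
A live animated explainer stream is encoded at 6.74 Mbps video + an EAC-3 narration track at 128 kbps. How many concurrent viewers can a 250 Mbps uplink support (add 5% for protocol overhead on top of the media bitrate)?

34

Audio: 128 kbps = 0.128 Mbps.
Per-viewer media rate: 6.868 Mbps.
On the wire with 5% overhead: 7.211 Mbps.
250 Mbps = 250.0 Mbps; 250.0 / 7.211 = 34.67 → 34 viewers.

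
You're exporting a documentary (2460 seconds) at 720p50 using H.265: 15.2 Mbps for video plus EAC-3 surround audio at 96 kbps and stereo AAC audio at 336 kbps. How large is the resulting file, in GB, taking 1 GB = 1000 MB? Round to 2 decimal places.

Audio total: 96 + 336 = 432 kbps = 0.432 Mbps.
Total bitrate: 15.2 + 0.432 = 15.632 Mbps.
Stream data: 15.632 Mbps × 2460 s = 38454.7 Mb.
38,455 Mb ÷ 8 = 4,807 MB → 4.807 GB.

4.81 GB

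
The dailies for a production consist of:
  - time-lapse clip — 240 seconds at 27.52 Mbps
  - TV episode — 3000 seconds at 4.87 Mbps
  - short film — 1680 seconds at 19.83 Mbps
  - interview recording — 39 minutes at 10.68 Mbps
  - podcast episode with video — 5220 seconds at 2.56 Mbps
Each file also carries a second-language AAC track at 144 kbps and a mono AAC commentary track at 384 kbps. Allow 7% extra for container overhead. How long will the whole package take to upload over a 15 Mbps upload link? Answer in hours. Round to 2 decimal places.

1.97 hours

Audio total: 144 + 384 = 528 kbps = 0.528 Mbps.
time-lapse clip: 28.048 Mbps × 240 s × 1.07 = 7202.7 Mb
TV episode: 5.398 Mbps × 3000 s × 1.07 = 17327.6 Mb
short film: 20.358 Mbps × 1680 s × 1.07 = 36595.5 Mb
interview recording: 11.208 Mbps × 2340 s × 1.07 = 28062.6 Mb
podcast episode with video: 3.088 Mbps × 5220 s × 1.07 = 17247.7 Mb
Total: 106436.2 Mb = 13304.5 MB.
At 15 Mbps: 106436.2 / 15 = 7096 s ≈ 1.97 hours.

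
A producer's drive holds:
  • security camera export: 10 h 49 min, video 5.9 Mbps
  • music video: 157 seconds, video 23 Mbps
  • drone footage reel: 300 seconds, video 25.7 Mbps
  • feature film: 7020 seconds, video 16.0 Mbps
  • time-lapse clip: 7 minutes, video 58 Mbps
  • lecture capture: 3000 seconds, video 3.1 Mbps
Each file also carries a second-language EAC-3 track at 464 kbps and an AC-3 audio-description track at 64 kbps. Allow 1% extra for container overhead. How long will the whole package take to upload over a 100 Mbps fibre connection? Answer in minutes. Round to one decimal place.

Audio total: 464 + 64 = 528 kbps = 0.528 Mbps.
security camera export: 6.428 Mbps × 38940 s × 1.01 = 252809.4 Mb
music video: 23.528 Mbps × 157 s × 1.01 = 3730.8 Mb
drone footage reel: 26.228 Mbps × 300 s × 1.01 = 7947.1 Mb
feature film: 16.528 Mbps × 7020 s × 1.01 = 117186.8 Mb
time-lapse clip: 58.528 Mbps × 420 s × 1.01 = 24827.6 Mb
lecture capture: 3.628 Mbps × 3000 s × 1.01 = 10992.8 Mb
Total: 417494.5 Mb = 52186.8 MB.
At 100 Mbps: 417494.5 / 100 = 4175 s ≈ 69.6 minutes.

69.6 minutes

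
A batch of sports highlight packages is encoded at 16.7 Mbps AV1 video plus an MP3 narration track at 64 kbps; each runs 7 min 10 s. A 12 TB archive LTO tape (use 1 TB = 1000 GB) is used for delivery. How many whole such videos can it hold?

7 min 10 s = 430 s
Audio: 64 kbps = 0.064 Mbps.
Total bitrate: 16.764 Mbps.
Per item: 16.764 Mbps × 430 s = 7,209 Mb = 901.1 MB.
Capacity: 12 TB = 96,000,000 Mb; 13317.57 items → 13317 complete.

13317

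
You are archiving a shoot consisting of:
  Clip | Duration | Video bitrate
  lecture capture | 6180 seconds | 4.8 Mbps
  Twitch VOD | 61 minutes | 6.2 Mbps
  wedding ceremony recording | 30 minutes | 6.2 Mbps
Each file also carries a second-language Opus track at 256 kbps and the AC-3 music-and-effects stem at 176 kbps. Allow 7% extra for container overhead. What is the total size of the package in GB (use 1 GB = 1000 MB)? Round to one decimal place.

9.2 GB

Audio total: 256 + 176 = 432 kbps = 0.432 Mbps.
lecture capture: 5.232 Mbps × 6180 s × 1.07 = 34597.1 Mb
Twitch VOD: 6.632 Mbps × 3660 s × 1.07 = 25972.2 Mb
wedding ceremony recording: 6.632 Mbps × 1800 s × 1.07 = 12773.2 Mb
Total: 73342.6 Mb = 9167.8 MB.
= 9.168 GB.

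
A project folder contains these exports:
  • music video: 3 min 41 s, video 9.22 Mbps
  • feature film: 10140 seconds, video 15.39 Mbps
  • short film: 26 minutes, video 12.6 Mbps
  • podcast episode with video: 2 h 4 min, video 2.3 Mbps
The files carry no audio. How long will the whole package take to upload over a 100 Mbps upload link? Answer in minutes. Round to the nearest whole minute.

32 minutes

music video: 9.220 Mbps × 221 s = 2037.6 Mb
feature film: 15.390 Mbps × 10140 s = 156054.6 Mb
short film: 12.600 Mbps × 1560 s = 19656.0 Mb
podcast episode with video: 2.300 Mbps × 7440 s = 17112.0 Mb
Total: 194860.2 Mb = 24357.5 MB.
At 100 Mbps: 194860.2 / 100 = 1949 s ≈ 32.5 minutes.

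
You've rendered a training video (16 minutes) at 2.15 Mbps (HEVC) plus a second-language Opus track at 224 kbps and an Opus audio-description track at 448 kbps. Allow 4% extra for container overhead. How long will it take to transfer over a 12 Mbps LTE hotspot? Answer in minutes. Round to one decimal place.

16 min = 960 s
Audio total: 224 + 448 = 672 kbps = 0.672 Mbps.
Total bitrate: 2.822 Mbps.
File: 2.822 Mbps × 960 s = 2709.1 Mb.
With 4% container overhead: ×1.04. → 2817.5 Mb.
At 12 Mbps: 2817.5 / 12 = 234.8 s ≈ 3.91 minutes.

3.9 minutes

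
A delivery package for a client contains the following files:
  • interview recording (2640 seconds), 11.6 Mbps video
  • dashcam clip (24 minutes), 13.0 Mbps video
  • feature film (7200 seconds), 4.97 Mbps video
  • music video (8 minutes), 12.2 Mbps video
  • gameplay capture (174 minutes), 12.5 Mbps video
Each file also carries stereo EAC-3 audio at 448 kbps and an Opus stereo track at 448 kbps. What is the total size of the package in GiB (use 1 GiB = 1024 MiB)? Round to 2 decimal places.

Audio total: 448 + 448 = 896 kbps = 0.896 Mbps.
interview recording: 12.496 Mbps × 2640 s = 32989.4 Mb
dashcam clip: 13.896 Mbps × 1440 s = 20010.2 Mb
feature film: 5.866 Mbps × 7200 s = 42235.2 Mb
music video: 13.096 Mbps × 480 s = 6286.1 Mb
gameplay capture: 13.396 Mbps × 10440 s = 139854.2 Mb
Total: 241375.2 Mb = 30171.9 MB.
= 28.10 GiB.

28.10 GiB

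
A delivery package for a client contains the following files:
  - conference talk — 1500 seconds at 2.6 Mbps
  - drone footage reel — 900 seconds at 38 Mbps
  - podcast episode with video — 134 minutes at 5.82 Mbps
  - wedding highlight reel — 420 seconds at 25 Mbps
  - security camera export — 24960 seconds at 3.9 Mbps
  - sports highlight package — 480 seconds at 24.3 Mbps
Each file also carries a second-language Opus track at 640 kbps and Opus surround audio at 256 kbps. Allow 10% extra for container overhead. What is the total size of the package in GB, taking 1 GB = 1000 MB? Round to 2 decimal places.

32.58 GB

Audio total: 640 + 256 = 896 kbps = 0.896 Mbps.
conference talk: 3.496 Mbps × 1500 s × 1.10 = 5768.4 Mb
drone footage reel: 38.896 Mbps × 900 s × 1.10 = 38507.0 Mb
podcast episode with video: 6.716 Mbps × 8040 s × 1.10 = 59396.3 Mb
wedding highlight reel: 25.896 Mbps × 420 s × 1.10 = 11964.0 Mb
security camera export: 4.796 Mbps × 24960 s × 1.10 = 131679.0 Mb
sports highlight package: 25.196 Mbps × 480 s × 1.10 = 13303.5 Mb
Total: 260618.2 Mb = 32577.3 MB.
= 32.58 GB.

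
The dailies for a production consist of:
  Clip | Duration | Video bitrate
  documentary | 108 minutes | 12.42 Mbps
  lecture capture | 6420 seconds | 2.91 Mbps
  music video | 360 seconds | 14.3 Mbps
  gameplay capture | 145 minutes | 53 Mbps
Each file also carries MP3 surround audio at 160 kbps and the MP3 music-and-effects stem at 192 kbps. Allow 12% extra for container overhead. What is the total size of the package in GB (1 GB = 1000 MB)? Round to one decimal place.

80.2 GB

Audio total: 160 + 192 = 352 kbps = 0.352 Mbps.
documentary: 12.772 Mbps × 6480 s × 1.12 = 92694.1 Mb
lecture capture: 3.262 Mbps × 6420 s × 1.12 = 23455.1 Mb
music video: 14.652 Mbps × 360 s × 1.12 = 5907.7 Mb
gameplay capture: 53.352 Mbps × 8700 s × 1.12 = 519861.9 Mb
Total: 641918.7 Mb = 80239.8 MB.
= 80.24 GB.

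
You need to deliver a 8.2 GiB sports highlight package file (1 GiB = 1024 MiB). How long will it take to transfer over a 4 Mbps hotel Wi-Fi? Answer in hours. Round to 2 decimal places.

File: 8.2 GiB = 70437.5 Mb.
At 4 Mbps: 70437.5 / 4 = 17609.4 s ≈ 4.89 hours.

4.89 hours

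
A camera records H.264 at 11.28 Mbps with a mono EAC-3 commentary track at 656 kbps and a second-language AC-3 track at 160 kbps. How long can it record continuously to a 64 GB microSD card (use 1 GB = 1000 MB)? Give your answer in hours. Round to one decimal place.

Audio total: 656 + 160 = 816 kbps = 0.816 Mbps.
Total bitrate: 11.28 + 0.816 = 12.096 Mbps.
Capacity: 64 GB = 512,000 Mb.
Recording time: 512,000 / 12.096 = 42,328 s ≈ 11.8 hours.

11.8 hours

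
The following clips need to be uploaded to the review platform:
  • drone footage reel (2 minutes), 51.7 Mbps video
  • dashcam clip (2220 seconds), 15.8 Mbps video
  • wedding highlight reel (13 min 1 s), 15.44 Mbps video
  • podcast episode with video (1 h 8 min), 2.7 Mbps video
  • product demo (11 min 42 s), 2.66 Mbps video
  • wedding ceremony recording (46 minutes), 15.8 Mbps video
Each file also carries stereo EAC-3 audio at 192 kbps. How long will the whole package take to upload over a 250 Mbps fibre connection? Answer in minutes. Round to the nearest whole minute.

7 minutes

Audio: 192 kbps = 0.192 Mbps.
drone footage reel: 51.892 Mbps × 120 s = 6227.0 Mb
dashcam clip: 15.992 Mbps × 2220 s = 35502.2 Mb
wedding highlight reel: 15.632 Mbps × 781 s = 12208.6 Mb
podcast episode with video: 2.892 Mbps × 4080 s = 11799.4 Mb
product demo: 2.852 Mbps × 702 s = 2002.1 Mb
wedding ceremony recording: 15.992 Mbps × 2760 s = 44137.9 Mb
Total: 111877.3 Mb = 13984.7 MB.
At 250 Mbps: 111877.3 / 250 = 448 s ≈ 7.46 minutes.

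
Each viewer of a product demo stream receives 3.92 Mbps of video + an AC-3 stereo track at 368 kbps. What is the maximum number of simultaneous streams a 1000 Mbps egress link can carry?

233

Audio: 368 kbps = 0.368 Mbps.
Per-viewer media rate: 4.288 Mbps.
1000 Mbps = 1,000 Mbps; 1,000 / 4.288 = 233.21 → 233 viewers.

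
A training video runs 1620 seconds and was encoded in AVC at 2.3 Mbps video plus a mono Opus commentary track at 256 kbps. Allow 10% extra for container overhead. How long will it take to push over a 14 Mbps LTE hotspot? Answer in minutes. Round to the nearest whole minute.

Audio: 256 kbps = 0.256 Mbps.
Total bitrate: 2.556 Mbps.
File: 2.556 Mbps × 1620 s = 4140.7 Mb.
With 10% container overhead: ×1.10. → 4554.8 Mb.
At 14 Mbps: 4554.8 / 14 = 325.3 s ≈ 5.42 minutes.

5 minutes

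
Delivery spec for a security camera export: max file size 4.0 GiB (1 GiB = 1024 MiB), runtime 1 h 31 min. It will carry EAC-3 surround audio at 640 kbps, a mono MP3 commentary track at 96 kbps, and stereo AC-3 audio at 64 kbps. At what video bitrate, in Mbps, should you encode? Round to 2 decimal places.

5.49 Mbps

Budget: 4.0 GiB = 34359.7 Mb.
1 h 31 min = 91 min = 5460 s
Total bitrate budget: 34359.7 Mb / 5460 s = 6.293 Mbps.
Audio total: 640 + 96 + 64 = 800 kbps = 0.800 Mbps.
Video: 6.293 − 0.800 = 5.493 Mbps.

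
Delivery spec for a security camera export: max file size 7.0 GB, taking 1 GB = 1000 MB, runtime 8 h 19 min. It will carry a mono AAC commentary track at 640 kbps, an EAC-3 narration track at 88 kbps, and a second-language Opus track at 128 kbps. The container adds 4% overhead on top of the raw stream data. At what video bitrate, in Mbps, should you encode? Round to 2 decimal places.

0.94 Mbps

Budget: 7.0 GB = 56000.0 Mb.
Stream payload after overhead: 56000.0 / 1.04 = 53846.2 Mb.
8 h 19 min = 499 min = 29940 s
Total bitrate budget: 53846.2 Mb / 29940 s = 1.798 Mbps.
Audio total: 640 + 88 + 128 = 856 kbps = 0.856 Mbps.
Video: 1.798 − 0.856 = 0.942 Mbps.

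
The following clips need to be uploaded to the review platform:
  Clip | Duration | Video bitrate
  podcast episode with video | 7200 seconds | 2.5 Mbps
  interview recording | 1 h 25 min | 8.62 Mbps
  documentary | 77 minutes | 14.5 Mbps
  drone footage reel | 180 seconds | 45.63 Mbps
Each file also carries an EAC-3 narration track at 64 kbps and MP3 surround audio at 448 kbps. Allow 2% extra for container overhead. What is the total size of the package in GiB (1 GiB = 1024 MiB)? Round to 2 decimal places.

17.33 GiB

Audio total: 64 + 448 = 512 kbps = 0.512 Mbps.
podcast episode with video: 3.012 Mbps × 7200 s × 1.02 = 22120.1 Mb
interview recording: 9.132 Mbps × 5100 s × 1.02 = 47504.7 Mb
documentary: 15.012 Mbps × 4620 s × 1.02 = 70742.5 Mb
drone footage reel: 46.142 Mbps × 180 s × 1.02 = 8471.7 Mb
Total: 148839.0 Mb = 18604.9 MB.
= 17.33 GiB.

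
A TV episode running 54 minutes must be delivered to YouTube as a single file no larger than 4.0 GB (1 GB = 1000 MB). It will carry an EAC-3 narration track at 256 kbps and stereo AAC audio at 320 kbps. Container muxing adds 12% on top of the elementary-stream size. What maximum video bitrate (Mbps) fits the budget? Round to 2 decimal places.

8.24 Mbps

Budget: 4.0 GB = 32000.0 Mb.
Stream payload after overhead: 32000.0 / 1.12 = 28571.4 Mb.
54 min = 3240 s
Total bitrate budget: 28571.4 Mb / 3240 s = 8.818 Mbps.
Audio total: 256 + 320 = 576 kbps = 0.576 Mbps.
Video: 8.818 − 0.576 = 8.242 Mbps.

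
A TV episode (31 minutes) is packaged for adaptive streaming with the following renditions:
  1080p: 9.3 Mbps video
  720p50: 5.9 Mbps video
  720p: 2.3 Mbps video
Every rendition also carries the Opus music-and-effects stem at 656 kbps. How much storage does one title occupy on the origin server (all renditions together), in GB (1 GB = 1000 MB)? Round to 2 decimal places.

4.53 GB

31 min = 1860 s
Audio: 656 kbps = 0.656 Mbps.
Sum of rendition bitrates: (9.3+0.656) + (5.9+0.656) + (2.3+0.656) = 19.468 Mbps.
× 1860 s = 36,210 Mb = 4,526 MB = 4.526 GB.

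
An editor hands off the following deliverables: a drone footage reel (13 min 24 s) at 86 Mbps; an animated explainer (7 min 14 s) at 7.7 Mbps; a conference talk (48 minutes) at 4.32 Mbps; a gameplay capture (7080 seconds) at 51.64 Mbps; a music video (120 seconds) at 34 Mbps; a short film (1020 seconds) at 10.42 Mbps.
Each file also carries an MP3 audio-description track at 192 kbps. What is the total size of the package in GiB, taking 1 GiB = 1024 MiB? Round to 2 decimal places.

Audio: 192 kbps = 0.192 Mbps.
drone footage reel: 86.192 Mbps × 804 s = 69298.4 Mb
animated explainer: 7.892 Mbps × 434 s = 3425.1 Mb
conference talk: 4.512 Mbps × 2880 s = 12994.6 Mb
gameplay capture: 51.832 Mbps × 7080 s = 366970.6 Mb
music video: 34.192 Mbps × 120 s = 4103.0 Mb
short film: 10.612 Mbps × 1020 s = 10824.2 Mb
Total: 467615.9 Mb = 58452.0 MB.
= 54.44 GiB.

54.44 GiB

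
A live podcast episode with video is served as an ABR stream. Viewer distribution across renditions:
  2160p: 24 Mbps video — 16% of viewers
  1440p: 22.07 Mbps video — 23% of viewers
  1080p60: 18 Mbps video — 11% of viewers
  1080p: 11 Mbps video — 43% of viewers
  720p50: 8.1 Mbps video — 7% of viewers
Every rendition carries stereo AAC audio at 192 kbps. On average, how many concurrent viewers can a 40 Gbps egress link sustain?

2441

Audio: 192 kbps = 0.192 Mbps.
Average per-viewer bitrate: 0.16×24.192 + 0.23×22.262 + 0.11×18.192 + 0.43×11.192 + 0.07×8.292 = 16.385 Mbps.
40 Gbps = 40,000 Mbps; 40,000 / 16.385 = 2441.24 → 2441.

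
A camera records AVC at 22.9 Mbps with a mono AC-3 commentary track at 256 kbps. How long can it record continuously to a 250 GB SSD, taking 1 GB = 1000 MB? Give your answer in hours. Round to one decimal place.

24.0 hours

Audio: 256 kbps = 0.256 Mbps.
Total bitrate: 22.9 + 0.256 = 23.156 Mbps.
Capacity: 250 GB = 2,000,000 Mb.
Recording time: 2,000,000 / 23.156 = 86,371 s ≈ 24.0 hours.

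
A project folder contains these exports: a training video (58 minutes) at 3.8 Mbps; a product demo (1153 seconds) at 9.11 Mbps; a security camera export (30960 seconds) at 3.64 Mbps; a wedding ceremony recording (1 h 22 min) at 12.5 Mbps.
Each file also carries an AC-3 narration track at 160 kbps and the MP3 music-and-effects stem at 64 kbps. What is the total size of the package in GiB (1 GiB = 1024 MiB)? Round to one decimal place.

Audio total: 160 + 64 = 224 kbps = 0.224 Mbps.
training video: 4.024 Mbps × 3480 s = 14003.5 Mb
product demo: 9.334 Mbps × 1153 s = 10762.1 Mb
security camera export: 3.864 Mbps × 30960 s = 119629.4 Mb
wedding ceremony recording: 12.724 Mbps × 4920 s = 62602.1 Mb
Total: 206997.1 Mb = 25874.6 MB.
= 24.10 GiB.

24.1 GiB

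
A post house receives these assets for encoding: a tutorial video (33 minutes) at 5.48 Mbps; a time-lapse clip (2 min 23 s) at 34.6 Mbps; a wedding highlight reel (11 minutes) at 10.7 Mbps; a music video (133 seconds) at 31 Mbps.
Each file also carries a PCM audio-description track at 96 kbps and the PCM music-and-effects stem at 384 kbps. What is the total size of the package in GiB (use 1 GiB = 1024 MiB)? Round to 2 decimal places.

3.30 GiB

Audio total: 96 + 384 = 480 kbps = 0.480 Mbps.
tutorial video: 5.960 Mbps × 1980 s = 11800.8 Mb
time-lapse clip: 35.080 Mbps × 143 s = 5016.4 Mb
wedding highlight reel: 11.180 Mbps × 660 s = 7378.8 Mb
music video: 31.480 Mbps × 133 s = 4186.8 Mb
Total: 28382.9 Mb = 3547.9 MB.
= 3.304 GiB.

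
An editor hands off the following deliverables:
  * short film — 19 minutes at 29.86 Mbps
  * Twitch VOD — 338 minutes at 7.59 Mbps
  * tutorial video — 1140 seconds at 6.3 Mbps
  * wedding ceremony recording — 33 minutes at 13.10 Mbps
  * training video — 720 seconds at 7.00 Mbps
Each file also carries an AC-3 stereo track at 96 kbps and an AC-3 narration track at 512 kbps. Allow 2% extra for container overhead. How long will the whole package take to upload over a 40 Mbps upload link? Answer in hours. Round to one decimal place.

1.7 hours

Audio total: 96 + 512 = 608 kbps = 0.608 Mbps.
short film: 30.468 Mbps × 1140 s × 1.02 = 35428.2 Mb
Twitch VOD: 8.198 Mbps × 20280 s × 1.02 = 169580.5 Mb
tutorial video: 6.908 Mbps × 1140 s × 1.02 = 8032.6 Mb
wedding ceremony recording: 13.708 Mbps × 1980 s × 1.02 = 27684.7 Mb
training video: 7.608 Mbps × 720 s × 1.02 = 5587.3 Mb
Total: 246313.4 Mb = 30789.2 MB.
At 40 Mbps: 246313.4 / 40 = 6158 s ≈ 1.71 hours.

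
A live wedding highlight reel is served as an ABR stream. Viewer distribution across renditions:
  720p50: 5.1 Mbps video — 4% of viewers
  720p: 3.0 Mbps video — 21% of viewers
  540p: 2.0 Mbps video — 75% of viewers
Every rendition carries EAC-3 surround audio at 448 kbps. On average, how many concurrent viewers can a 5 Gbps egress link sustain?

1797

Audio: 448 kbps = 0.448 Mbps.
Average per-viewer bitrate: 0.04×5.548 + 0.21×3.448 + 0.75×2.448 = 2.782 Mbps.
5 Gbps = 5,000 Mbps; 5,000 / 2.782 = 1797.27 → 1797.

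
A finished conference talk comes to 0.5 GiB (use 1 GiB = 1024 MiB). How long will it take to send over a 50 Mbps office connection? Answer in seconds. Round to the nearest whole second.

86 seconds

File: 0.5 GiB = 4295.0 Mb.
At 50 Mbps: 4295.0 / 50 = 85.9 s ≈ 85.9 seconds.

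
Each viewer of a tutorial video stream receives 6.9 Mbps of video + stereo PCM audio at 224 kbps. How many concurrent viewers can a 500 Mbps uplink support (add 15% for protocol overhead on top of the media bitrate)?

61

Audio: 224 kbps = 0.224 Mbps.
Per-viewer media rate: 7.124 Mbps.
On the wire with 15% overhead: 8.193 Mbps.
500 Mbps = 500.0 Mbps; 500.0 / 8.193 = 61.03 → 61 viewers.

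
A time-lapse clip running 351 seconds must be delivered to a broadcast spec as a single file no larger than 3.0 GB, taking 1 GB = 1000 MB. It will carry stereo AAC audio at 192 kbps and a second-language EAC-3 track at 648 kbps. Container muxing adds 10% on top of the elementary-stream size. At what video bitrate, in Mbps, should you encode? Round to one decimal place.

Budget: 3.0 GB = 24000.0 Mb.
Stream payload after overhead: 24000.0 / 1.10 = 21818.2 Mb.
Total bitrate budget: 21818.2 Mb / 351 s = 62.160 Mbps.
Audio total: 192 + 648 = 840 kbps = 0.840 Mbps.
Video: 62.160 − 0.840 = 61.320 Mbps.

61.3 Mbps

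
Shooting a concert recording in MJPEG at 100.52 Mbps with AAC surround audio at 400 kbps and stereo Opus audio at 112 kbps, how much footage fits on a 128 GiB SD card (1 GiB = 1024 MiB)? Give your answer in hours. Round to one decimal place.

3.0 hours

Audio total: 400 + 112 = 512 kbps = 0.512 Mbps.
Total bitrate: 100.52 + 0.512 = 101.032 Mbps.
Capacity: 128 GiB = 1,099,512 Mb.
Recording time: 1,099,512 / 101.032 = 10,883 s ≈ 3.02 hours.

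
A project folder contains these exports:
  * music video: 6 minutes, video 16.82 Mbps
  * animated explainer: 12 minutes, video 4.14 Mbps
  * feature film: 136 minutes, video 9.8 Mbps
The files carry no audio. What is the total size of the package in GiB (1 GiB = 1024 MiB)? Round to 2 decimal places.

10.36 GiB

music video: 16.820 Mbps × 360 s = 6055.2 Mb
animated explainer: 4.140 Mbps × 720 s = 2980.8 Mb
feature film: 9.800 Mbps × 8160 s = 79968.0 Mb
Total: 89004.0 Mb = 11125.5 MB.
= 10.36 GiB.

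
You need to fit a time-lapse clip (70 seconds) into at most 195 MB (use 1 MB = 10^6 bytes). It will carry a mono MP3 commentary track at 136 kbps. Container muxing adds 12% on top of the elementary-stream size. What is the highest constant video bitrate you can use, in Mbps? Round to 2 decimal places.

19.76 Mbps

Budget: 195 MB = 1560.0 Mb.
Stream payload after overhead: 1560.0 / 1.12 = 1392.9 Mb.
Total bitrate budget: 1392.9 Mb / 70 s = 19.898 Mbps.
Audio: 136 kbps = 0.136 Mbps.
Video: 19.898 − 0.136 = 19.762 Mbps.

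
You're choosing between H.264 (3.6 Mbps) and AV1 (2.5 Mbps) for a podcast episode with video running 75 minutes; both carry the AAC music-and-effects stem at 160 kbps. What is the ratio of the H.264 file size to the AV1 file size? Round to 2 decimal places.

75 min = 4500 s
Audio: 160 kbps = 0.160 Mbps.
H.264: 3.760 Mbps × 4500 s = 16920.0 Mb = 2.115 GB.
AV1: 2.660 Mbps × 4500 s = 11970.0 Mb = 1.496 GB.
Ratio: 2.115 / 1.496 = 1.414.

1.41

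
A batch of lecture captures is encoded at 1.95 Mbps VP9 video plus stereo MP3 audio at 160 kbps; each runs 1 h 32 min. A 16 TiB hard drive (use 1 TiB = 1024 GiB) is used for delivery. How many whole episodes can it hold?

12083

1 h 32 min = 92 min = 5520 s
Audio: 160 kbps = 0.160 Mbps.
Total bitrate: 2.110 Mbps.
Per item: 2.110 Mbps × 5520 s = 11,647 Mb = 1,456 MB.
Capacity: 16 TiB = 140,737,488 Mb; 12083.38 items → 12083 complete.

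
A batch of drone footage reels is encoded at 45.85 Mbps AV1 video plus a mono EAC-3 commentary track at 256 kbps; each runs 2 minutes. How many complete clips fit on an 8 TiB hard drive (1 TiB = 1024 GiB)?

12718

2 min = 120 s
Audio: 256 kbps = 0.256 Mbps.
Total bitrate: 46.106 Mbps.
Per item: 46.106 Mbps × 120 s = 5,533 Mb = 691.6 MB.
Capacity: 8 TiB = 70,368,744 Mb; 12718.65 items → 12718 complete.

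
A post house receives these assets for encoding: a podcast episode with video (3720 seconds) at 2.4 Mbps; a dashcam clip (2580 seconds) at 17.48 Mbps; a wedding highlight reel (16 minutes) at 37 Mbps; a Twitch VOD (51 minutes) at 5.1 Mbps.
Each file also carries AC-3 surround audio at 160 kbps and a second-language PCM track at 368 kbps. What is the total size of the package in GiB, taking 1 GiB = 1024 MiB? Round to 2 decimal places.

Audio total: 160 + 368 = 528 kbps = 0.528 Mbps.
podcast episode with video: 2.928 Mbps × 3720 s = 10892.2 Mb
dashcam clip: 18.008 Mbps × 2580 s = 46460.6 Mb
wedding highlight reel: 37.528 Mbps × 960 s = 36026.9 Mb
Twitch VOD: 5.628 Mbps × 3060 s = 17221.7 Mb
Total: 110601.4 Mb = 13825.2 MB.
= 12.88 GiB.

12.88 GiB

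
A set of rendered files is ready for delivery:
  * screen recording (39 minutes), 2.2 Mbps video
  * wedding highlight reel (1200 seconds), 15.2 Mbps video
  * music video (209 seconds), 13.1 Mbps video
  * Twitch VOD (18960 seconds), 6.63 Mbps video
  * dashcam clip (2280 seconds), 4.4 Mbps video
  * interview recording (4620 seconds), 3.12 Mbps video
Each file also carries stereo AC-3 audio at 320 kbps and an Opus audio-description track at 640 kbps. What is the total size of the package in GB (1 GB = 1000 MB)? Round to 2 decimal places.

25.59 GB

Audio total: 320 + 640 = 960 kbps = 0.960 Mbps.
screen recording: 3.160 Mbps × 2340 s = 7394.4 Mb
wedding highlight reel: 16.160 Mbps × 1200 s = 19392.0 Mb
music video: 14.060 Mbps × 209 s = 2938.5 Mb
Twitch VOD: 7.590 Mbps × 18960 s = 143906.4 Mb
dashcam clip: 5.360 Mbps × 2280 s = 12220.8 Mb
interview recording: 4.080 Mbps × 4620 s = 18849.6 Mb
Total: 204701.7 Mb = 25587.7 MB.
= 25.59 GB.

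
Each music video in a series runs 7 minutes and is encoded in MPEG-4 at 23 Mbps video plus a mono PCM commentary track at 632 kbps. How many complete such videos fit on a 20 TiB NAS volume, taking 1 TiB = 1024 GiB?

17724

7 min = 420 s
Audio: 632 kbps = 0.632 Mbps.
Total bitrate: 23.632 Mbps.
Per item: 23.632 Mbps × 420 s = 9,925 Mb = 1,241 MB.
Capacity: 20 TiB = 175,921,860 Mb; 17724.34 items → 17724 complete.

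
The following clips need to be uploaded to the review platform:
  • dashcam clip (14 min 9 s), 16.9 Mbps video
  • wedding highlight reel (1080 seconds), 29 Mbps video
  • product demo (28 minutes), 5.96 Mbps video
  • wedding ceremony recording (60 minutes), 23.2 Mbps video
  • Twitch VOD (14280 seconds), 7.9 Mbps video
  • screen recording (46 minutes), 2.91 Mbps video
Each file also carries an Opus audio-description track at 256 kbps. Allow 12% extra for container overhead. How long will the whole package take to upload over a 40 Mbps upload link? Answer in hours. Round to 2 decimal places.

2.07 hours

Audio: 256 kbps = 0.256 Mbps.
dashcam clip: 17.156 Mbps × 849 s × 1.12 = 16313.3 Mb
wedding highlight reel: 29.256 Mbps × 1080 s × 1.12 = 35388.1 Mb
product demo: 6.216 Mbps × 1680 s × 1.12 = 11696.0 Mb
wedding ceremony recording: 23.456 Mbps × 3600 s × 1.12 = 94574.6 Mb
Twitch VOD: 8.156 Mbps × 14280 s × 1.12 = 130443.8 Mb
screen recording: 3.166 Mbps × 2760 s × 1.12 = 9786.7 Mb
Total: 298202.5 Mb = 37275.3 MB.
At 40 Mbps: 298202.5 / 40 = 7455 s ≈ 2.07 hours.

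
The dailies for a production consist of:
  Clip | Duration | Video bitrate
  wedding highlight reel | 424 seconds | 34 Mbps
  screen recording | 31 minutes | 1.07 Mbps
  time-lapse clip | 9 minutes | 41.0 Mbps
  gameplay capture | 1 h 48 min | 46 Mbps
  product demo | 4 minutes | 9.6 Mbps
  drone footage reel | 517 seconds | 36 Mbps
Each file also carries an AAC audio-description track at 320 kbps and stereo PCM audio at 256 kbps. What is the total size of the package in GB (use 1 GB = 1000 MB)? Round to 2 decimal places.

Audio total: 320 + 256 = 576 kbps = 0.576 Mbps.
wedding highlight reel: 34.576 Mbps × 424 s = 14660.2 Mb
screen recording: 1.646 Mbps × 1860 s = 3061.6 Mb
time-lapse clip: 41.576 Mbps × 540 s = 22451.0 Mb
gameplay capture: 46.576 Mbps × 6480 s = 301812.5 Mb
product demo: 10.176 Mbps × 240 s = 2442.2 Mb
drone footage reel: 36.576 Mbps × 517 s = 18909.8 Mb
Total: 363337.3 Mb = 45417.2 MB.
= 45.42 GB.

45.42 GB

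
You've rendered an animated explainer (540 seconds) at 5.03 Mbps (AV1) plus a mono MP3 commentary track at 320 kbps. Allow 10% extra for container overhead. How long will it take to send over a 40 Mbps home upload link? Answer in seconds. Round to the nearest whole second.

Audio: 320 kbps = 0.320 Mbps.
Total bitrate: 5.350 Mbps.
File: 5.350 Mbps × 540 s = 2889.0 Mb.
With 10% container overhead: ×1.10. → 3177.9 Mb.
At 40 Mbps: 3177.9 / 40 = 79.4 s ≈ 79.4 seconds.

79 seconds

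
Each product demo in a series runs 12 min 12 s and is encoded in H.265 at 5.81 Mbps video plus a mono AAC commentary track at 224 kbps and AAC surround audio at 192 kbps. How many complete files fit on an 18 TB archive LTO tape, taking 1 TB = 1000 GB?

31596

12 min 12 s = 732 s
Audio total: 224 + 192 = 416 kbps = 0.416 Mbps.
Total bitrate: 6.226 Mbps.
Per item: 6.226 Mbps × 732 s = 4,557 Mb = 569.7 MB.
Capacity: 18 TB = 144,000,000 Mb; 31596.74 items → 31596 complete.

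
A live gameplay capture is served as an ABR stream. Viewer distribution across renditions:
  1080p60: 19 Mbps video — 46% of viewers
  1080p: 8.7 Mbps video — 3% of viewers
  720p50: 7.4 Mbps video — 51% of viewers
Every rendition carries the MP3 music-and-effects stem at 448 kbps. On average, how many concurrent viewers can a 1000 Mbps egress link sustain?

75

Audio: 448 kbps = 0.448 Mbps.
Average per-viewer bitrate: 0.46×19.448 + 0.03×9.148 + 0.51×7.848 = 13.223 Mbps.
1000 Mbps = 1,000 Mbps; 1,000 / 13.223 = 75.63 → 75.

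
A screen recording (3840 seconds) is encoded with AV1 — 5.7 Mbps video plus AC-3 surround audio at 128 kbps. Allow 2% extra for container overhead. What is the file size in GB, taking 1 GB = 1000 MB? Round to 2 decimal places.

2.85 GB

Audio: 128 kbps = 0.128 Mbps.
Total bitrate: 5.7 + 0.128 = 5.828 Mbps.
Stream data: 5.828 Mbps × 3840 s = 22379.5 Mb.
With 2% container overhead: ×1.02.
22,827 Mb ÷ 8 = 2,853 MB → 2.853 GB.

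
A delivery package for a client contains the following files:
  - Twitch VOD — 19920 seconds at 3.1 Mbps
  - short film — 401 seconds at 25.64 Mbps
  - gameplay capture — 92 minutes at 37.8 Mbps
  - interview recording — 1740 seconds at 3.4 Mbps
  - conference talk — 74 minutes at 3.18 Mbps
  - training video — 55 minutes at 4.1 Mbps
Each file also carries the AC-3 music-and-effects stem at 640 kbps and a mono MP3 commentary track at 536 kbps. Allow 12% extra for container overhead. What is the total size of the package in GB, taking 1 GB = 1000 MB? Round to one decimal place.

49.8 GB

Audio total: 640 + 536 = 1176 kbps = 1.176 Mbps.
Twitch VOD: 4.276 Mbps × 19920 s × 1.12 = 95399.3 Mb
short film: 26.816 Mbps × 401 s × 1.12 = 12043.6 Mb
gameplay capture: 38.976 Mbps × 5520 s × 1.12 = 240965.2 Mb
interview recording: 4.576 Mbps × 1740 s × 1.12 = 8917.7 Mb
conference talk: 4.356 Mbps × 4440 s × 1.12 = 21661.5 Mb
training video: 5.276 Mbps × 3300 s × 1.12 = 19500.1 Mb
Total: 398487.4 Mb = 49810.9 MB.
= 49.81 GB.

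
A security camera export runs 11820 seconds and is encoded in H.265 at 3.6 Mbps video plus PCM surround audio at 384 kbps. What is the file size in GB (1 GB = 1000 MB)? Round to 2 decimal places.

Audio: 384 kbps = 0.384 Mbps.
Total bitrate: 3.6 + 0.384 = 3.984 Mbps.
Stream data: 3.984 Mbps × 11820 s = 47090.9 Mb.
47,091 Mb ÷ 8 = 5,886 MB → 5.886 GB.

5.89 GB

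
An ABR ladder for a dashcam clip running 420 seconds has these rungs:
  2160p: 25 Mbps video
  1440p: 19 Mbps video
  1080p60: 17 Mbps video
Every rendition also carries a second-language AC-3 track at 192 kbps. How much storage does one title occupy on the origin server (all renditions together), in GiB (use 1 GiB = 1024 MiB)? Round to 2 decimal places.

Audio: 192 kbps = 0.192 Mbps.
Sum of rendition bitrates: (25+0.192) + (19+0.192) + (17+0.192) = 61.576 Mbps.
× 420 s = 25,862 Mb = 3,233 MB = 3.011 GiB.

3.01 GiB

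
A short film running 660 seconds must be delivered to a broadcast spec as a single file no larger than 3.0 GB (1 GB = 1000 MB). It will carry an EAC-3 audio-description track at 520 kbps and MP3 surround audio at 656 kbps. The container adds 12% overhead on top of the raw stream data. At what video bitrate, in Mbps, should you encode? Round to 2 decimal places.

31.29 Mbps

Budget: 3.0 GB = 24000.0 Mb.
Stream payload after overhead: 24000.0 / 1.12 = 21428.6 Mb.
Total bitrate budget: 21428.6 Mb / 660 s = 32.468 Mbps.
Audio total: 520 + 656 = 1176 kbps = 1.176 Mbps.
Video: 32.468 − 1.176 = 31.292 Mbps.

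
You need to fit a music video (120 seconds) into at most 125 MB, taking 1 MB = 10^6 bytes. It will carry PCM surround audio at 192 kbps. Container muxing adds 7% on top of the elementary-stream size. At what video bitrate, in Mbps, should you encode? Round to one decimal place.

7.6 Mbps

Budget: 125 MB = 1000.0 Mb.
Stream payload after overhead: 1000.0 / 1.07 = 934.6 Mb.
Total bitrate budget: 934.6 Mb / 120 s = 7.788 Mbps.
Audio: 192 kbps = 0.192 Mbps.
Video: 7.788 − 0.192 = 7.596 Mbps.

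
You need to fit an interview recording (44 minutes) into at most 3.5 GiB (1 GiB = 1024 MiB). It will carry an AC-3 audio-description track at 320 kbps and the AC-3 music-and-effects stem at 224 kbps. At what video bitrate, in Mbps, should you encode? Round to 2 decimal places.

Budget: 3.5 GiB = 30064.8 Mb.
44 min = 2640 s
Total bitrate budget: 30064.8 Mb / 2640 s = 11.388 Mbps.
Audio total: 320 + 224 = 544 kbps = 0.544 Mbps.
Video: 11.388 − 0.544 = 10.844 Mbps.

10.84 Mbps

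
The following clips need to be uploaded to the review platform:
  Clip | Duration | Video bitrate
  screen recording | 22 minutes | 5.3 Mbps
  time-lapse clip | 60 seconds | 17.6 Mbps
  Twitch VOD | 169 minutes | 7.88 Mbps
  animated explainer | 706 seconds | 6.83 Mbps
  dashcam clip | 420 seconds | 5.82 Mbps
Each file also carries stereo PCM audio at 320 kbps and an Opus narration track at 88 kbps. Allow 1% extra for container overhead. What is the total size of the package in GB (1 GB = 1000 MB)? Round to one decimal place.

12.7 GB

Audio total: 320 + 88 = 408 kbps = 0.408 Mbps.
screen recording: 5.708 Mbps × 1320 s × 1.01 = 7609.9 Mb
time-lapse clip: 18.008 Mbps × 60 s × 1.01 = 1091.3 Mb
Twitch VOD: 8.288 Mbps × 10140 s × 1.01 = 84880.7 Mb
animated explainer: 7.238 Mbps × 706 s × 1.01 = 5161.1 Mb
dashcam clip: 6.228 Mbps × 420 s × 1.01 = 2641.9 Mb
Total: 101385.0 Mb = 12673.1 MB.
= 12.67 GB.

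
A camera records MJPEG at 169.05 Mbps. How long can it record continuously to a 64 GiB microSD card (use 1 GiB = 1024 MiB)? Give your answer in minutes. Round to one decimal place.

Capacity: 64 GiB = 549,756 Mb.
Recording time: 549,756 / 169.050 = 3,252 s ≈ 54.2 minutes.

54.2 minutes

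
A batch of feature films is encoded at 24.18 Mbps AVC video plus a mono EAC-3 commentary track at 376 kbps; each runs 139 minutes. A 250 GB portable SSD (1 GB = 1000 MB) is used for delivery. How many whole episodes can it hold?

139 min = 8340 s
Audio: 376 kbps = 0.376 Mbps.
Total bitrate: 24.556 Mbps.
Per item: 24.556 Mbps × 8340 s = 204,797 Mb = 25,600 MB.
Capacity: 250 GB = 2,000,000 Mb; 9.77 items → 9 complete.

9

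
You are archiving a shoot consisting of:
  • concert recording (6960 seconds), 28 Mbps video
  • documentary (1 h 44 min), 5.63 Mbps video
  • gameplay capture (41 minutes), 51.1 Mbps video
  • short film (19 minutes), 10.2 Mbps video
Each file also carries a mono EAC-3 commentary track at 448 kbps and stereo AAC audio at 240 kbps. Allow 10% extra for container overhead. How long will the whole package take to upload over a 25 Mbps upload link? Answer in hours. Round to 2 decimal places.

Audio total: 448 + 240 = 688 kbps = 0.688 Mbps.
concert recording: 28.688 Mbps × 6960 s × 1.10 = 219635.3 Mb
documentary: 6.318 Mbps × 6240 s × 1.10 = 43366.8 Mb
gameplay capture: 51.788 Mbps × 2460 s × 1.10 = 140138.3 Mb
short film: 10.888 Mbps × 1140 s × 1.10 = 13653.6 Mb
Total: 416794.0 Mb = 52099.2 MB.
At 25 Mbps: 416794.0 / 25 = 16672 s ≈ 4.63 hours.

4.63 hours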